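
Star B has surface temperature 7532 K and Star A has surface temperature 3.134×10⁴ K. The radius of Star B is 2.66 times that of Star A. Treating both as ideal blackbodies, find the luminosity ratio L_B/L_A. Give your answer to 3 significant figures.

L ∝ R²T⁴, so L_B/L_A = (R_B/R_A)²(T_B/T_A)⁴ = (2.66)² × (7532/3.134×10⁴)⁴ = 7.0756 × 3.33615×10⁻³ = 0.0236.

L_B/L_A ≈ 0.0236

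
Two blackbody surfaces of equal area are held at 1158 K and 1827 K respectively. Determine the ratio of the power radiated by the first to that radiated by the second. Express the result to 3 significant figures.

With equal areas, P₁/P₂ = (T₁/T₂)⁴ = (1158/1827)⁴ = 0.161.

P₁/P₂ ≈ 0.161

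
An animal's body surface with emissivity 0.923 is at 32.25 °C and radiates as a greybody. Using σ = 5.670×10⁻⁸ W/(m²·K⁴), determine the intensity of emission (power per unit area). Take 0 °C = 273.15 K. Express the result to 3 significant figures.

I ≈ 455 W/m²

T = 32.25 °C + 273.15 = 305.40 K.
Stefan–Boltzmann: I = εσT⁴ = 0.923 × 5.670×10⁻⁸ × (305.40)⁴ = 455 W/m².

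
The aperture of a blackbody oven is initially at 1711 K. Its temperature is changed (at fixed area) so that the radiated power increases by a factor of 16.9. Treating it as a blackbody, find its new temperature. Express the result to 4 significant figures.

P ∝ T⁴, so T₂/T₁ = (P₂/P₁)^(1/4) = (16.9)^(1/4) = 2.02755.
T₂ = 1711 × 2.02755 = 3469 K.

T₂ ≈ 3469 K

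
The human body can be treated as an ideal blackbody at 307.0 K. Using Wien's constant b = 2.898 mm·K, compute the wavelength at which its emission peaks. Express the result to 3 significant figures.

λ_max ≈ 9.44 μm

Wien's displacement law: λ_max = b/T = (2.898×10⁻³ m·K)/(307.0 K) = 9.440×10⁻⁶ m.
That is 9.44 μm, in the infrared range.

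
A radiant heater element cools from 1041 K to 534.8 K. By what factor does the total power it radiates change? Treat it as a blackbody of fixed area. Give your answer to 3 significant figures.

P₂/P₁ ≈ 0.0697

P ∝ T⁴, so P₂/P₁ = (T₂/T₁)⁴ = (534.8/1041)⁴ = (0.513737)⁴ = 0.0697.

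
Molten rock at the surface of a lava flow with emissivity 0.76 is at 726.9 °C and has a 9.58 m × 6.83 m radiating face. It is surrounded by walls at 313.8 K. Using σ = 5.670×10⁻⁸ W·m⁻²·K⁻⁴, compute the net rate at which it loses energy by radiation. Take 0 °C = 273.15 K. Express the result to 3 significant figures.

Net loss ≈ 2.79×10⁶ W

T = 726.9 °C + 273.15 = 1000.05 K.
Area A = 9.58 × 6.83 = 65.4314 m².
Net radiated power P_net = εσA(T⁴ − T₀⁴) = 0.76×5.670×10⁻⁸×65.4314×(1000.05⁴ − 313.8⁴).
T⁴ − T₀⁴ = 1.00020×10¹² − 9.69643×10⁹ = 9.90504×10¹¹ K⁴, so P_net = 2.79×10⁶ W.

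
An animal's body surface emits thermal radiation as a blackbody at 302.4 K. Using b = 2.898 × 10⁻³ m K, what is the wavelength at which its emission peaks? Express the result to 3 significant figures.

λ_max ≈ 9.58 μm

Wien's displacement law: λ_max = b/T = (2.898×10⁻³ m·K)/(302.4 K) = 9.583×10⁻⁶ m.
That is 9.58 μm, in the infrared range.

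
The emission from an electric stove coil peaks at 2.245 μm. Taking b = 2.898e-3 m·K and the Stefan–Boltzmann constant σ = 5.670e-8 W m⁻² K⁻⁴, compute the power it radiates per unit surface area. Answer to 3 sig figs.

I ≈ 1.57×10⁵ W/m²

Wien's law: T = b/λ_max = 2.898×10⁻³/2.245×10⁻⁶ = 1290.87 K.
Then I = σT⁴ = 5.670×10⁻⁸×(1290.87)⁴ = 1.57×10⁵ W/m².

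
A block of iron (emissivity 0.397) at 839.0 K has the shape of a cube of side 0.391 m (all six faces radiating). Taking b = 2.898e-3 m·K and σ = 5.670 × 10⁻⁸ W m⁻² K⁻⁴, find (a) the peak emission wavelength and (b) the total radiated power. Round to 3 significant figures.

(a) λ_max = b/T = 2.898×10⁻³/839.0 = 3.454×10⁻⁶ m = 3.45 μm.
Area A = 6s² = 6×(0.391 m)² = 0.917286 m².
(b) P = εσAT⁴ = 0.397×5.670×10⁻⁸×0.917286×(839.0)⁴ = 1.02×10⁴ W.

λ_max ≈ 3.45 μm; P ≈ 1.02×10⁴ W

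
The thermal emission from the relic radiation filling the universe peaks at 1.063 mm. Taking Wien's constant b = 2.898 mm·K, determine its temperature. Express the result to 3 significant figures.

T ≈ 2.73 K

Wien's law gives T = b/λ_max = (2.898×10⁻³ m·K)/(1.063×10⁻³ m) = 2.73 K.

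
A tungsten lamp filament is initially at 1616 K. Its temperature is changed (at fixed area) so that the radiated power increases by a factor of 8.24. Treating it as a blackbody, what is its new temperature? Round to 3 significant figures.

T₂ ≈ 2.74×10³ K

P ∝ T⁴, so T₂/T₁ = (P₂/P₁)^(1/4) = (8.24)^(1/4) = 1.69427.
T₂ = 1616 × 1.69427 = 2.74×10³ K.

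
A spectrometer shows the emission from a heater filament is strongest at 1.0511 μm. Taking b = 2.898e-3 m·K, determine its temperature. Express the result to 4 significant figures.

Wien's law gives T = b/λ_max = (2.898×10⁻³ m·K)/(1.0511×10⁻⁶ m) = 2757 K.

T ≈ 2757 K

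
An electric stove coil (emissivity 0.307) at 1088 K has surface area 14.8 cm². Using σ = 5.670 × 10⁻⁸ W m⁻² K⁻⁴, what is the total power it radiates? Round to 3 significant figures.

Area A = 14.8 cm² = 1.48×10⁻³ m².
P = εσAT⁴ = 0.307 × 5.670×10⁻⁸ × 1.48×10⁻³ × (1088)⁴ = 36.1 W.

P ≈ 36.1 W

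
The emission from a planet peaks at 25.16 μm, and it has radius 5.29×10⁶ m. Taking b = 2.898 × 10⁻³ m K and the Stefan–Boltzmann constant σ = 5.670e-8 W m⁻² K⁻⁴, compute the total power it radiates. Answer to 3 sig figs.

P ≈ 3.51×10¹⁵ W

Wien's law: T = b/λ_max = 2.898×10⁻³/2.516×10⁻⁵ = 115.183 K.
Surface area A = 4πR² = 4π(5.29×10⁶ m)² = 3.51659×10¹⁴ m².
Then P = σAT⁴ = 5.670×10⁻⁸×3.51659×10¹⁴×(115.183)⁴ = 3.51×10¹⁵ W.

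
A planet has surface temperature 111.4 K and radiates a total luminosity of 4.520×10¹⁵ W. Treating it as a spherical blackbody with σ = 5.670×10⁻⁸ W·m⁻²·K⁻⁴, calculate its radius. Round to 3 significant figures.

R ≈ 6.42×10⁶ m

L = 4πR²σT⁴ ⇒ R = √(L/(4πσT⁴)).
σT⁴ = 8.73220 W/m², so R = √(4.520×10¹⁵/(4π×8.73220)) = 6.42×10⁶ m.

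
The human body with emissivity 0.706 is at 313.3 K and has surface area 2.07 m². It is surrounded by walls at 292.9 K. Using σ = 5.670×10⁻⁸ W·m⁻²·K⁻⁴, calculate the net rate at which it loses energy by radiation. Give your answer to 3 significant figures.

Net loss ≈ 188 W

Area A = 2.07 m².
Net radiated power P_net = εσA(T⁴ − T₀⁴) = 0.706×5.670×10⁻⁸×2.07×(313.3⁴ − 292.9⁴).
T⁴ − T₀⁴ = 9.63478×10⁹ − 7.35999×10⁹ = 2.27479×10⁹ K⁴, so P_net = 188 W.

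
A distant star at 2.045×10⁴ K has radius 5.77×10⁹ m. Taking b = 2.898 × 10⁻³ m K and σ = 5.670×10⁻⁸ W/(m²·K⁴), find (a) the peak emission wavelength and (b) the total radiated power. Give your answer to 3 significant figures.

λ_max ≈ 142 nm; P ≈ 4.15×10³⁰ W

(a) λ_max = b/T = 2.898×10⁻³/2.045×10⁴ = 1.417×10⁻⁷ m = 142 nm.
Surface area A = 4πR² = 4π(5.77×10⁹ m)² = 4.18371×10²⁰ m².
(b) P = σAT⁴ = 5.670×10⁻⁸×4.18371×10²⁰×(2.045×10⁴)⁴ = 4.15×10³⁰ W.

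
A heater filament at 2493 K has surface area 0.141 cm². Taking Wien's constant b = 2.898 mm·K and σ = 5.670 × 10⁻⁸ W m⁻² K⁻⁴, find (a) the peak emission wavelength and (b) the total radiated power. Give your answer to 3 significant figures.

(a) λ_max = b/T = 2.898×10⁻³/2493 = 1.162×10⁻⁶ m = 1.16×10³ nm.
Area A = 0.141 cm² = 1.41×10⁻⁵ m².
(b) P = σAT⁴ = 5.670×10⁻⁸×1.41×10⁻⁵×(2493)⁴ = 30.9 W.

λ_max ≈ 1.16×10³ nm; P ≈ 30.9 W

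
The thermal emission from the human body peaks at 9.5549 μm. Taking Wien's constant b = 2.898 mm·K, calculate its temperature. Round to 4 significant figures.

Wien's law gives T = b/λ_max = (2.898×10⁻³ m·K)/(9.5549×10⁻⁶ m) = 303.3 K.

T ≈ 303.3 K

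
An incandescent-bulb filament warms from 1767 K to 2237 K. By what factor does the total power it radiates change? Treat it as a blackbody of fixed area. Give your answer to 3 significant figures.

P₂/P₁ ≈ 2.57

P ∝ T⁴, so P₂/P₁ = (T₂/T₁)⁴ = (2237/1767)⁴ = (1.26599)⁴ = 2.57.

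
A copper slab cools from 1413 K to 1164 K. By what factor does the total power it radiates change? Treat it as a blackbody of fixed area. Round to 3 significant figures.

P ∝ T⁴, so P₂/P₁ = (T₂/T₁)⁴ = (1164/1413)⁴ = (0.823779)⁴ = 0.461.

P₂/P₁ ≈ 0.461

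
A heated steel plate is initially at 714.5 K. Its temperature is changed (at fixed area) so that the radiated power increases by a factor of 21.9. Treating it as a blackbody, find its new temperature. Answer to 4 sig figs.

T₂ ≈ 1546 K

P ∝ T⁴, so T₂/T₁ = (P₂/P₁)^(1/4) = (21.9)^(1/4) = 2.16327.
T₂ = 714.5 × 2.16327 = 1546 K.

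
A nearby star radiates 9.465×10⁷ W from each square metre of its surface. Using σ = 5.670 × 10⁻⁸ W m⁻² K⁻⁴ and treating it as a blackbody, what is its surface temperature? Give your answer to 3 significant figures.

I = σT⁴, so T = (I/σ)^(1/4) = (9.465×10⁷/(5.670×10⁻⁸))^(1/4) = 6.39×10³ K.

T ≈ 6.39×10³ K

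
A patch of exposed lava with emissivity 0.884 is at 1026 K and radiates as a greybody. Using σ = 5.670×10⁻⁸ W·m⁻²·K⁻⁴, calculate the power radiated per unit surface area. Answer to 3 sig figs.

Stefan–Boltzmann: I = εσT⁴ = 0.884 × 5.670×10⁻⁸ × (1026)⁴ = 5.55×10⁴ W/m².

I ≈ 5.55×10⁴ W/m²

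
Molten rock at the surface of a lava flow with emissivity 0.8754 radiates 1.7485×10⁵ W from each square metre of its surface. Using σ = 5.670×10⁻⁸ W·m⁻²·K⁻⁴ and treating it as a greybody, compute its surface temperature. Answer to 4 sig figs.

I = εσT⁴, so T = (I/εσ)^(1/4) = (1.7485×10⁵/(0.8754×5.670×10⁻⁸))^(1/4) = 1370 K.

T ≈ 1370 K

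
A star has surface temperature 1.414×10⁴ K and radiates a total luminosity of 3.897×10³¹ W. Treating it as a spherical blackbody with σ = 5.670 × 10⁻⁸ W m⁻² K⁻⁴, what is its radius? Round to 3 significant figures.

L = 4πR²σT⁴ ⇒ R = √(L/(4πσT⁴)).
σT⁴ = 2.26663×10⁹ W/m², so R = √(3.897×10³¹/(4π×2.26663×10⁹)) = 3.70×10¹⁰ m.

R ≈ 3.70×10¹⁰ m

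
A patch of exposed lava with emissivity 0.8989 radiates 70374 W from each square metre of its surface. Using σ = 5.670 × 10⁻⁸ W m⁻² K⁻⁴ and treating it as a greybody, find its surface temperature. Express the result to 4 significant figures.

I = εσT⁴, so T = (I/εσ)^(1/4) = (70374/(0.8989×5.670×10⁻⁸))^(1/4) = 1084 K.

T ≈ 1084 K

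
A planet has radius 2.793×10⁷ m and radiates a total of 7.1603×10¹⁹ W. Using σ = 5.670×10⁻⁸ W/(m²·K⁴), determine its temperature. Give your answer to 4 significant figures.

Surface area A = 4πR² = 4π(2.793×10⁷ m)² = 9.80284×10¹⁵ m².
P = σAT⁴ ⇒ T = (P/(σA))^(1/4) = (7.1603×10¹⁹/(5.670×10⁻⁸×9.80284×10¹⁵))^(1/4) = 599.1 K.

T ≈ 599.1 K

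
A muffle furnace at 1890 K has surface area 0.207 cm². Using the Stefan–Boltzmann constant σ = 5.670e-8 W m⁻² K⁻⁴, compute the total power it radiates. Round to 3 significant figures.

P ≈ 15.0 W

Area A = 0.207 cm² = 2.07×10⁻⁵ m².
P = σAT⁴ = 5.670×10⁻⁸ × 2.07×10⁻⁵ × (1890)⁴ = 15.0 W.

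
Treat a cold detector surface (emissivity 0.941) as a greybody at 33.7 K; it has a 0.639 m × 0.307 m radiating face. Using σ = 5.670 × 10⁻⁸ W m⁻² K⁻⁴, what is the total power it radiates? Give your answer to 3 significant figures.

P ≈ 0.0135 W

Area A = 0.639 × 0.307 = 0.196173 m².
P = εσAT⁴ = 0.941 × 5.670×10⁻⁸ × 0.196173 × (33.7)⁴ = 0.0135 W.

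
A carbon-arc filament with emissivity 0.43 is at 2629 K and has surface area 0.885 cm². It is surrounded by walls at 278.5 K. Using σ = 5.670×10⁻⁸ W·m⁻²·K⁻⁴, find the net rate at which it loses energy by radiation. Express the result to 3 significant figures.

Net loss ≈ 103 W

Area A = 0.885 cm² = 8.85×10⁻⁵ m².
Net radiated power P_net = εσA(T⁴ − T₀⁴) = 0.43×5.670×10⁻⁸×8.85×10⁻⁵×(2629⁴ − 278.5⁴).
T⁴ − T₀⁴ = 4.77708×10¹³ − 6.01590×10⁹ = 4.77648×10¹³ K⁴, so P_net = 103 W.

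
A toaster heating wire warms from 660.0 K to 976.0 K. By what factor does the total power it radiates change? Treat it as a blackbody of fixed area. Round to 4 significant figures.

P ∝ T⁴, so P₂/P₁ = (T₂/T₁)⁴ = (976.0/660.0)⁴ = (1.47879)⁴ = 4.782.

P₂/P₁ ≈ 4.782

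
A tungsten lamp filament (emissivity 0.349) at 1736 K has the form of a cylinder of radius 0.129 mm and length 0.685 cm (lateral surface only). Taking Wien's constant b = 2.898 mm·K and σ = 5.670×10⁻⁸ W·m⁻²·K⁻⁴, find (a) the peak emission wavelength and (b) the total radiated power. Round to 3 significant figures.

λ_max ≈ 1.67×10³ nm; P ≈ 0.998 W

(a) λ_max = b/T = 2.898×10⁻³/1736 = 1.669×10⁻⁶ m = 1.67×10³ nm.
Lateral area A = 2πrL = 2π×1.29×10⁻⁴×6.85×10⁻³ = 5.55214×10⁻⁶ m².
(b) P = εσAT⁴ = 0.349×5.670×10⁻⁸×5.55214×10⁻⁶×(1736)⁴ = 0.998 W.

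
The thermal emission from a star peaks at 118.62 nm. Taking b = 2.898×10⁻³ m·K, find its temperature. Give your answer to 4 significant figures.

T ≈ 2.443×10⁴ K

Wien's law gives T = b/λ_max = (2.898×10⁻³ m·K)/(1.1862×10⁻⁷ m) = 2.443×10⁴ K.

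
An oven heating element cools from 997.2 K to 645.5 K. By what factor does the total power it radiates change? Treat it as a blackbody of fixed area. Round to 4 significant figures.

P₂/P₁ ≈ 0.1756

P ∝ T⁴, so P₂/P₁ = (T₂/T₁)⁴ = (645.5/997.2)⁴ = (0.647312)⁴ = 0.1756.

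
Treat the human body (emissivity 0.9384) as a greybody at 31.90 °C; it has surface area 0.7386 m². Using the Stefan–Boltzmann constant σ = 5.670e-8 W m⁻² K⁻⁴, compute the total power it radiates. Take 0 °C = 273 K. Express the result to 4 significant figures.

T = 31.90 °C + 273 = 304.90 K.
Area A = 0.7386 m².
P = εσAT⁴ = 0.9384 × 5.670×10⁻⁸ × 0.7386 × (304.90)⁴ = 339.6 W.

P ≈ 339.6 W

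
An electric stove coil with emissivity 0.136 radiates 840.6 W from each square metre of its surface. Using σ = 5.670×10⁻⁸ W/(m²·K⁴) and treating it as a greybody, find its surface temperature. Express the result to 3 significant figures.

T ≈ 575 K

I = εσT⁴, so T = (I/εσ)^(1/4) = (840.6/(0.136×5.670×10⁻⁸))^(1/4) = 575 K.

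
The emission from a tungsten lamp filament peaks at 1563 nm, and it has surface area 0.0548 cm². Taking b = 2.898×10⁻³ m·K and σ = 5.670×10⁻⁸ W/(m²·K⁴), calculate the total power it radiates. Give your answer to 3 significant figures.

Wien's law: T = b/λ_max = 2.898×10⁻³/1.563×10⁻⁶ = 1854.13 K.
Area A = 0.0548 cm² = 5.48×10⁻⁶ m².
Then P = σAT⁴ = 5.670×10⁻⁸×5.48×10⁻⁶×(1854.13)⁴ = 3.67 W.

P ≈ 3.67 W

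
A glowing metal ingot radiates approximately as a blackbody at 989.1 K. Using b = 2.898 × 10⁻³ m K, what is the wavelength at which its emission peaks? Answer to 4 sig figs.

Wien's displacement law: λ_max = b/T = (2.898×10⁻³ m·K)/(989.1 K) = 2.9299×10⁻⁶ m.
That is 2.930 μm, in the infrared range.

λ_max ≈ 2.930 μm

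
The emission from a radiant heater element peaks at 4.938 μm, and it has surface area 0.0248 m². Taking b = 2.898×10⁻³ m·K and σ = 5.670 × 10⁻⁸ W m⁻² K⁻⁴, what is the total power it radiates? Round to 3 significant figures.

Wien's law: T = b/λ_max = 2.898×10⁻³/4.938×10⁻⁶ = 586.877 K.
Area A = 0.0248 m².
Then P = σAT⁴ = 5.670×10⁻⁸×0.0248×(586.877)⁴ = 167 W.

P ≈ 167 W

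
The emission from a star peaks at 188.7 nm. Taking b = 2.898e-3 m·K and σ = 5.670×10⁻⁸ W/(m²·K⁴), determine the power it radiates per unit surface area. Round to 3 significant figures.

I ≈ 3.15×10⁹ W/m²

Wien's law: T = b/λ_max = 2.898×10⁻³/1.887×10⁻⁷ = 15357.7 K.
Then I = σT⁴ = 5.670×10⁻⁸×(15357.7)⁴ = 3.15×10⁹ W/m².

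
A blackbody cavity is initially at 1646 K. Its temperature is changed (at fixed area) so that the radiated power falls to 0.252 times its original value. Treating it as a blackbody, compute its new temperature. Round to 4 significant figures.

T₂ ≈ 1166 K

P ∝ T⁴, so T₂/T₁ = (P₂/P₁)^(1/4) = (0.252)^(1/4) = 0.708517.
T₂ = 1646 × 0.708517 = 1166 K.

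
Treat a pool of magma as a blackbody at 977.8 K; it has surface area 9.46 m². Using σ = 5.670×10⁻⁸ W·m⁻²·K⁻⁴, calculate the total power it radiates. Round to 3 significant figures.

Area A = 9.46 m².
P = σAT⁴ = 5.670×10⁻⁸ × 9.46 × (977.8)⁴ = 4.90×10⁵ W.

P ≈ 4.90×10⁵ W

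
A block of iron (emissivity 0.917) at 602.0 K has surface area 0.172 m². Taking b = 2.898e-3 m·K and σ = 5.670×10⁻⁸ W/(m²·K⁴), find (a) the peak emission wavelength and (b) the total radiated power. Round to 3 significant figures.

(a) λ_max = b/T = 2.898×10⁻³/602.0 = 4.814×10⁻⁶ m = 4.81 μm.
Area A = 0.172 m².
(b) P = εσAT⁴ = 0.917×5.670×10⁻⁸×0.172×(602.0)⁴ = 1.17×10³ W.

λ_max ≈ 4.81 μm; P ≈ 1.17×10³ W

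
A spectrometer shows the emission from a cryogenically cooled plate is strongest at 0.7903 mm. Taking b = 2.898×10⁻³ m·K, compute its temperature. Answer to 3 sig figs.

Wien's law gives T = b/λ_max = (2.898×10⁻³ m·K)/(7.903×10⁻⁴ m) = 3.67 K.

T ≈ 3.67 K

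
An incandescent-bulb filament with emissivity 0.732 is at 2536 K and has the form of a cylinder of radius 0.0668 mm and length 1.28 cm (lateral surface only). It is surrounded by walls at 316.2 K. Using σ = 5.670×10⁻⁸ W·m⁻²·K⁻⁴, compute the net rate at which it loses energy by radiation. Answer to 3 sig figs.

Lateral area A = 2πrL = 2π×6.68×10⁻⁵×0.0128 = 5.37237×10⁻⁶ m².
Net radiated power P_net = εσA(T⁴ − T₀⁴) = 0.732×5.670×10⁻⁸×5.37237×10⁻⁶×(2536⁴ − 316.2⁴).
T⁴ − T₀⁴ = 4.13616×10¹³ − 9.99649×10⁹ = 4.13516×10¹³ K⁴, so P_net = 9.22 W.

Net loss ≈ 9.22 W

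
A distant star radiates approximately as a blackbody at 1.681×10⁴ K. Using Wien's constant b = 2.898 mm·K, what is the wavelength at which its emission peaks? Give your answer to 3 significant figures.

λ_max ≈ 172 nm

Wien's displacement law: λ_max = b/T = (2.898×10⁻³ m·K)/(1.681×10⁴ K) = 1.724×10⁻⁷ m.
That is 172 nm, in the ultraviolet range.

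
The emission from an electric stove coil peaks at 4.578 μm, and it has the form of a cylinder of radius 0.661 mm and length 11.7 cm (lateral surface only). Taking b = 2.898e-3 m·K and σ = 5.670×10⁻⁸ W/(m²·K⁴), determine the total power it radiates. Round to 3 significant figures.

P ≈ 4.42 W

Wien's law: T = b/λ_max = 2.898×10⁻³/4.578×10⁻⁶ = 633.028 K.
Lateral area A = 2πrL = 2π×6.61×10⁻⁴×0.117 = 4.85923×10⁻⁴ m².
Then P = σAT⁴ = 5.670×10⁻⁸×4.85923×10⁻⁴×(633.028)⁴ = 4.42 W.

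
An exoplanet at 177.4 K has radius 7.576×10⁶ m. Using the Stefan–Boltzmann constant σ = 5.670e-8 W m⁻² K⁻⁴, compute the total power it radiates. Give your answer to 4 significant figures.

Surface area A = 4πR² = 4π(7.576×10⁶ m)² = 7.21257×10¹⁴ m².
P = σAT⁴ = 5.670×10⁻⁸ × 7.21257×10¹⁴ × (177.4)⁴ = 4.050×10¹⁶ W.

P ≈ 4.050×10¹⁶ W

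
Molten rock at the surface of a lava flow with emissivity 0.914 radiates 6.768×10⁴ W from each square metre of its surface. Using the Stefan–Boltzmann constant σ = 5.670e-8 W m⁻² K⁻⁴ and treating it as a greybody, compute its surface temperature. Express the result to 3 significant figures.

I = εσT⁴, so T = (I/εσ)^(1/4) = (6.768×10⁴/(0.914×5.670×10⁻⁸))^(1/4) = 1.07×10³ K.

T ≈ 1.07×10³ K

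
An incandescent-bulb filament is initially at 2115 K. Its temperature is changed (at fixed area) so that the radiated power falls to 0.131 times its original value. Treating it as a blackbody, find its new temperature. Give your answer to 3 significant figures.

T₂ ≈ 1.27×10³ K

P ∝ T⁴, so T₂/T₁ = (P₂/P₁)^(1/4) = (0.131)^(1/4) = 0.601614.
T₂ = 2115 × 0.601614 = 1.27×10³ K.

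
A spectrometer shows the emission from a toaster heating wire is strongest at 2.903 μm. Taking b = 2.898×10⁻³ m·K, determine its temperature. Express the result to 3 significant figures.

T ≈ 998 K

Wien's law gives T = b/λ_max = (2.898×10⁻³ m·K)/(2.903×10⁻⁶ m) = 998 K.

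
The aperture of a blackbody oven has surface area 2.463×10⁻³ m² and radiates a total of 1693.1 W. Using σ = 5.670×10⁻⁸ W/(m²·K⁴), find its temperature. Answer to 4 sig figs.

Area A = 2.463×10⁻³ m².
P = σAT⁴ ⇒ T = (P/(σA))^(1/4) = (1693.1/(5.670×10⁻⁸×2.463×10⁻³))^(1/4) = 1866 K.

T ≈ 1866 K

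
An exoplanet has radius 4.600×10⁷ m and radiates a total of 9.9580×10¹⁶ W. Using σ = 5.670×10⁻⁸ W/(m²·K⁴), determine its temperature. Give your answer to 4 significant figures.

Surface area A = 4πR² = 4π(4.600×10⁷ m)² = 2.65904×10¹⁶ m².
P = σAT⁴ ⇒ T = (P/(σA))^(1/4) = (9.9580×10¹⁶/(5.670×10⁻⁸×2.65904×10¹⁶))^(1/4) = 90.15 K.

T ≈ 90.15 K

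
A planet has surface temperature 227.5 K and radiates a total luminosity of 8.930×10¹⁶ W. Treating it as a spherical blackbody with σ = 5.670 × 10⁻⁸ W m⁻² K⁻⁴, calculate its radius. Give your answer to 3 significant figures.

L = 4πR²σT⁴ ⇒ R = √(L/(4πσT⁴)).
σT⁴ = 151.883 W/m², so R = √(8.930×10¹⁶/(4π×151.883)) = 6.84×10⁶ m.

R ≈ 6.84×10⁶ m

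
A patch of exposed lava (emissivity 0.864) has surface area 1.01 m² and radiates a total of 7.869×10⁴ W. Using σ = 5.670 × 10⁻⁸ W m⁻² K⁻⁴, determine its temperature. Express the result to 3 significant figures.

Area A = 1.01 m².
P = εσAT⁴ ⇒ T = (P/(εσA))^(1/4) = (7.869×10⁴/(0.864×5.670×10⁻⁸×1.01))^(1/4) = 1.12×10³ K.

T ≈ 1.12×10³ K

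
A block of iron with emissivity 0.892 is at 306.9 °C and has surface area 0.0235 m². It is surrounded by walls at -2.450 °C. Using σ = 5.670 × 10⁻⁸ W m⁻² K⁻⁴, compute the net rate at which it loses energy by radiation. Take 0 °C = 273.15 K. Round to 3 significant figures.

T = 306.9 °C + 273.15 = 580.05 K.
Surroundings: T = -2.450 °C + 273.15 = 270.700 K.
Area A = 0.0235 m².
Net radiated power P_net = εσA(T⁴ − T₀⁴) = 0.892×5.670×10⁻⁸×0.0235×(580.05⁴ − 270.700⁴).
T⁴ − T₀⁴ = 1.13204×10¹¹ − 5.36974×10⁹ = 1.07834×10¹¹ K⁴, so P_net = 128 W.

Net loss ≈ 128 W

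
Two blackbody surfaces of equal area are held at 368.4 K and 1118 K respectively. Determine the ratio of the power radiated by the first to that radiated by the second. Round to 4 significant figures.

P₁/P₂ ≈ 0.01179

With equal areas, P₁/P₂ = (T₁/T₂)⁴ = (368.4/1118)⁴ = 0.01179.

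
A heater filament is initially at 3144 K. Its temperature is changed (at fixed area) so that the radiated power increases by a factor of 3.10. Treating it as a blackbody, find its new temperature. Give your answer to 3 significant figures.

P ∝ T⁴, so T₂/T₁ = (P₂/P₁)^(1/4) = (3.10)^(1/4) = 1.32691.
T₂ = 3144 × 1.32691 = 4.17×10³ K.

T₂ ≈ 4.17×10³ K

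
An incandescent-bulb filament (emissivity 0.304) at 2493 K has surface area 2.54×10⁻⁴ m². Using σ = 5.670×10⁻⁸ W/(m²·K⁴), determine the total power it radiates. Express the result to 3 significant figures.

P ≈ 169 W

Area A = 2.54×10⁻⁴ m².
P = εσAT⁴ = 0.304 × 5.670×10⁻⁸ × 2.54×10⁻⁴ × (2493)⁴ = 169 W.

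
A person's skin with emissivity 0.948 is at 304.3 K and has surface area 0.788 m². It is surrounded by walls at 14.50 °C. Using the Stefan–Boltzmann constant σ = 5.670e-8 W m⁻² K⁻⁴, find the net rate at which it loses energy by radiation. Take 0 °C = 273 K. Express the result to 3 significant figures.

Surroundings: T = 14.50 °C + 273 = 287.50 K.
Area A = 0.788 m².
Net radiated power P_net = εσA(T⁴ − T₀⁴) = 0.948×5.670×10⁻⁸×0.788×(304.3⁴ − 287.50⁴).
T⁴ − T₀⁴ = 8.57448×10⁹ − 6.83206×10⁹ = 1.74242×10⁹ K⁴, so P_net = 73.8 W.

Net loss ≈ 73.8 W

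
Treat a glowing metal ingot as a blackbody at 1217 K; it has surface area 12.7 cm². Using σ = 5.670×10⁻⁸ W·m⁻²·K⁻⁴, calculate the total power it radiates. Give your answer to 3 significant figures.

Area A = 12.7 cm² = 1.27×10⁻³ m².
P = σAT⁴ = 5.670×10⁻⁸ × 1.27×10⁻³ × (1217)⁴ = 158 W.

P ≈ 158 W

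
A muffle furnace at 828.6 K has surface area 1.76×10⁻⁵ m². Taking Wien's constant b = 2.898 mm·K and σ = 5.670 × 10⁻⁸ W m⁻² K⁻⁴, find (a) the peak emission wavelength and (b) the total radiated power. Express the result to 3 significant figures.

(a) λ_max = b/T = 2.898×10⁻³/828.6 = 3.497×10⁻⁶ m = 3.50 μm.
Area A = 1.76×10⁻⁵ m².
(b) P = σAT⁴ = 5.670×10⁻⁸×1.76×10⁻⁵×(828.6)⁴ = 0.470 W.

λ_max ≈ 3.50 μm; P ≈ 0.470 W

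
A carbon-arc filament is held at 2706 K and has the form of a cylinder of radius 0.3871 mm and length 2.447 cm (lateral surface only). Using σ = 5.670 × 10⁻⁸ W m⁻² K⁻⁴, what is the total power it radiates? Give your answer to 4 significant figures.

Lateral area A = 2πrL = 2π×3.871×10⁻⁴×0.02447 = 5.95164×10⁻⁵ m².
P = σAT⁴ = 5.670×10⁻⁸ × 5.95164×10⁻⁵ × (2706)⁴ = 180.9 W.

P ≈ 180.9 W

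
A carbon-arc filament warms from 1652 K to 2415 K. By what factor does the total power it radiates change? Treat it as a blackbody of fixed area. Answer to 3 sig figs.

P₂/P₁ ≈ 4.57

P ∝ T⁴, so P₂/P₁ = (T₂/T₁)⁴ = (2415/1652)⁴ = (1.46186)⁴ = 4.57.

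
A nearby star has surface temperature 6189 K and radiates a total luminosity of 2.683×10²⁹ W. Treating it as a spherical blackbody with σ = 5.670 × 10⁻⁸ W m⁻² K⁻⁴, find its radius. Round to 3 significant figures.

L = 4πR²σT⁴ ⇒ R = √(L/(4πσT⁴)).
σT⁴ = 8.31888×10⁷ W/m², so R = √(2.683×10²⁹/(4π×8.31888×10⁷)) = 1.60×10¹⁰ m.

R ≈ 1.60×10¹⁰ m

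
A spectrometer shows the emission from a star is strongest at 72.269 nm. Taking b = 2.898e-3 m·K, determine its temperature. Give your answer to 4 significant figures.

Wien's law gives T = b/λ_max = (2.898×10⁻³ m·K)/(7.2269×10⁻⁸ m) = 4.010×10⁴ K.

T ≈ 4.010×10⁴ K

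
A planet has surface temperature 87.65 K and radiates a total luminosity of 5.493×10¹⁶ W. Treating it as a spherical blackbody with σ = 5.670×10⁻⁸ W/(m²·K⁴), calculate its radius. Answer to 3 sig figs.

R ≈ 3.61×10⁷ m

L = 4πR²σT⁴ ⇒ R = √(L/(4πσT⁴)).
σT⁴ = 3.34650 W/m², so R = √(5.493×10¹⁶/(4π×3.34650)) = 3.61×10⁷ m.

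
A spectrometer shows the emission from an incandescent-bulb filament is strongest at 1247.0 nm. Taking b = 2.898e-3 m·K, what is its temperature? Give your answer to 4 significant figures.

T ≈ 2324 K

Wien's law gives T = b/λ_max = (2.898×10⁻³ m·K)/(1.2470×10⁻⁶ m) = 2324 K.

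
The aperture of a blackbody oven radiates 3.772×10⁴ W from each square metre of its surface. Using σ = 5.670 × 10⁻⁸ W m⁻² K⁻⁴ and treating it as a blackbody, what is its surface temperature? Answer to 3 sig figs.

T ≈ 903 K

I = σT⁴, so T = (I/σ)^(1/4) = (3.772×10⁴/(5.670×10⁻⁸))^(1/4) = 903 K.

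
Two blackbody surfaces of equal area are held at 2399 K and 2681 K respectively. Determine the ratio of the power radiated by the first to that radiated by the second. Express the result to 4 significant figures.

With equal areas, P₁/P₂ = (T₁/T₂)⁴ = (2399/2681)⁴ = 0.6411.

P₁/P₂ ≈ 0.6411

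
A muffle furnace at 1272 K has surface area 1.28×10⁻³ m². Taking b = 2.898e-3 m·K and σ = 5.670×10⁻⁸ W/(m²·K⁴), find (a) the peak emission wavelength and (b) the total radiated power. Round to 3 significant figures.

λ_max ≈ 2.28×10³ nm; P ≈ 190 W

(a) λ_max = b/T = 2.898×10⁻³/1272 = 2.278×10⁻⁶ m = 2.28×10³ nm.
Area A = 1.28×10⁻³ m².
(b) P = σAT⁴ = 5.670×10⁻⁸×1.28×10⁻³×(1272)⁴ = 190 W.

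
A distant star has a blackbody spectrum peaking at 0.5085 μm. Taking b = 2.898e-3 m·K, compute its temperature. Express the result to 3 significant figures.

Wien's law gives T = b/λ_max = (2.898×10⁻³ m·K)/(5.085×10⁻⁷ m) = 5.70×10³ K.

T ≈ 5.70×10³ K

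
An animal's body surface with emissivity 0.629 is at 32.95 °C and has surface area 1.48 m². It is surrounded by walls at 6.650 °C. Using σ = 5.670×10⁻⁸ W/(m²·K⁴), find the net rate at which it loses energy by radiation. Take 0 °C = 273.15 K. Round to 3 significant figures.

T = 32.95 °C + 273.15 = 306.10 K.
Surroundings: T = 6.650 °C + 273.15 = 279.800 K.
Area A = 1.48 m².
Net radiated power P_net = εσA(T⁴ − T₀⁴) = 0.629×5.670×10⁻⁸×1.48×(306.10⁴ − 279.800⁴).
T⁴ − T₀⁴ = 8.77917×10⁹ − 6.12902×10⁹ = 2.65015×10⁹ K⁴, so P_net = 140 W.

Net loss ≈ 140 W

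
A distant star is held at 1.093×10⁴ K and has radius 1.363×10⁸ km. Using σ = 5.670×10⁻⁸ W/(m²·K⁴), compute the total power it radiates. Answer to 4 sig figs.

Surface area A = 4πR² = 4π(1.363×10¹¹ m)² = 2.33454×10²³ m².
P = σAT⁴ = 5.670×10⁻⁸ × 2.33454×10²³ × (1.093×10⁴)⁴ = 1.889×10³² W.

P ≈ 1.889×10³² W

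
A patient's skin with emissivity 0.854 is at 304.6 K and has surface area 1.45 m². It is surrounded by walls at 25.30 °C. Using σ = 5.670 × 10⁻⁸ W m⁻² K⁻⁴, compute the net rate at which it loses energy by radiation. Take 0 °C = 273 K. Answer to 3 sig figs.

Net loss ≈ 48.5 W

Surroundings: T = 25.30 °C + 273 = 298.30 K.
Area A = 1.45 m².
Net radiated power P_net = εσA(T⁴ − T₀⁴) = 0.854×5.670×10⁻⁸×1.45×(304.6⁴ − 298.30⁴).
T⁴ − T₀⁴ = 8.60834×10⁹ − 7.91795×10⁹ = 6.90390×10⁸ K⁴, so P_net = 48.5 W.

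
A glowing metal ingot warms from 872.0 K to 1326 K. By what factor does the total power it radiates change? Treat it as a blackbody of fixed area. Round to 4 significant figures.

P₂/P₁ ≈ 5.347

P ∝ T⁴, so P₂/P₁ = (T₂/T₁)⁴ = (1326/872.0)⁴ = (1.52064)⁴ = 5.347.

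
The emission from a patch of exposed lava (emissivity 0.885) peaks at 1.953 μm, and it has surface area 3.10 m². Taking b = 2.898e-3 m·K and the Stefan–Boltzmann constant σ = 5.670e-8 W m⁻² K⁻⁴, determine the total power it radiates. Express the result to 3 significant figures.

P ≈ 7.54×10⁵ W

Wien's law: T = b/λ_max = 2.898×10⁻³/1.953×10⁻⁶ = 1483.87 K.
Area A = 3.10 m².
Then P = εσAT⁴ = 0.885×5.670×10⁻⁸×3.10×(1483.87)⁴ = 7.54×10⁵ W.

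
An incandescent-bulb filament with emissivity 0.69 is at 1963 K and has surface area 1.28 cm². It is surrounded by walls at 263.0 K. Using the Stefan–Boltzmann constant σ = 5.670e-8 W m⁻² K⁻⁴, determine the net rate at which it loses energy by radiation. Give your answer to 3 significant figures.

Area A = 1.28 cm² = 1.28×10⁻⁴ m².
Net radiated power P_net = εσA(T⁴ − T₀⁴) = 0.69×5.670×10⁻⁸×1.28×10⁻⁴×(1963⁴ − 263.0⁴).
T⁴ − T₀⁴ = 1.48485×10¹³ − 4.78435×10⁹ = 1.48437×10¹³ K⁴, so P_net = 74.3 W.

Net loss ≈ 74.3 W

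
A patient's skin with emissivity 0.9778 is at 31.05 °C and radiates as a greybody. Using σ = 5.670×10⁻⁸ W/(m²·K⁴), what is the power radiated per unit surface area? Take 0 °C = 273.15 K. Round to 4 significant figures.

I ≈ 474.8 W/m²

T = 31.05 °C + 273.15 = 304.20 K.
Stefan–Boltzmann: I = εσT⁴ = 0.9778 × 5.670×10⁻⁸ × (304.20)⁴ = 474.8 W/m².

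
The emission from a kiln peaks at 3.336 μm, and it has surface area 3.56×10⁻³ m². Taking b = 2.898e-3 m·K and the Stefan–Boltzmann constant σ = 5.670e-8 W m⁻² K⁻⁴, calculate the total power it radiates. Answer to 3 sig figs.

Wien's law: T = b/λ_max = 2.898×10⁻³/3.336×10⁻⁶ = 868.705 K.
Area A = 3.56×10⁻³ m².
Then P = σAT⁴ = 5.670×10⁻⁸×3.56×10⁻³×(868.705)⁴ = 115 W.

P ≈ 115 W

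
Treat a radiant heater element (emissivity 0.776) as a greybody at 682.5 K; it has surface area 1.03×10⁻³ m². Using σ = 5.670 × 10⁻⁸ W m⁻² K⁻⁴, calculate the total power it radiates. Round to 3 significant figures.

P ≈ 9.83 W

Area A = 1.03×10⁻³ m².
P = εσAT⁴ = 0.776 × 5.670×10⁻⁸ × 1.03×10⁻³ × (682.5)⁴ = 9.83 W.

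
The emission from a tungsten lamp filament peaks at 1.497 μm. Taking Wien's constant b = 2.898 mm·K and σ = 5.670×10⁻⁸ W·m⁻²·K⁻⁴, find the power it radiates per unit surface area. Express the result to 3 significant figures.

I ≈ 7.96×10⁵ W/m²

Wien's law: T = b/λ_max = 2.898×10⁻³/1.497×10⁻⁶ = 1935.87 K.
Then I = σT⁴ = 5.670×10⁻⁸×(1935.87)⁴ = 7.96×10⁵ W/m².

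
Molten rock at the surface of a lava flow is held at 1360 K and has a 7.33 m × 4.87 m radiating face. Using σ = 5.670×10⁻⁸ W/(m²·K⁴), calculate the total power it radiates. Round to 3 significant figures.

P ≈ 6.92×10⁶ W

Area A = 7.33 × 4.87 = 35.6971 m².
P = σAT⁴ = 5.670×10⁻⁸ × 35.6971 × (1360)⁴ = 6.92×10⁶ W.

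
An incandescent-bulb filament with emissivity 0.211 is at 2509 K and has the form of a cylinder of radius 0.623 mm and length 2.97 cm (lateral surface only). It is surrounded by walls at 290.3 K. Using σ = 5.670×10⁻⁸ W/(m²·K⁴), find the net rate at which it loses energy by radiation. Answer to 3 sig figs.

Net loss ≈ 55.1 W

Lateral area A = 2πrL = 2π×6.23×10⁻⁴×0.0297 = 1.16258×10⁻⁴ m².
Net radiated power P_net = εσA(T⁴ − T₀⁴) = 0.211×5.670×10⁻⁸×1.16258×10⁻⁴×(2509⁴ − 290.3⁴).
T⁴ − T₀⁴ = 3.96280×10¹³ − 7.10212×10⁹ = 3.96209×10¹³ K⁴, so P_net = 55.1 W.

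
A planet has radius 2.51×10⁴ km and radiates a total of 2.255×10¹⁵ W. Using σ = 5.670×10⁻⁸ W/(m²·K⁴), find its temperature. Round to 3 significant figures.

Surface area A = 4πR² = 4π(2.51×10⁷ m)² = 7.91694×10¹⁵ m².
P = σAT⁴ ⇒ T = (P/(σA))^(1/4) = (2.255×10¹⁵/(5.670×10⁻⁸×7.91694×10¹⁵))^(1/4) = 47.3 K.

T ≈ 47.3 K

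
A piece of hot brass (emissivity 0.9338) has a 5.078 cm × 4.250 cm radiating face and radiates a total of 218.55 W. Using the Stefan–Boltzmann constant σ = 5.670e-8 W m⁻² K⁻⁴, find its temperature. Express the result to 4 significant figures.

T ≈ 1176 K

Area A = 0.05078 × 0.04250 = 2.15815×10⁻³ m².
P = εσAT⁴ ⇒ T = (P/(εσA))^(1/4) = (218.55/(0.9338×5.670×10⁻⁸×2.15815×10⁻³))^(1/4) = 1176 K.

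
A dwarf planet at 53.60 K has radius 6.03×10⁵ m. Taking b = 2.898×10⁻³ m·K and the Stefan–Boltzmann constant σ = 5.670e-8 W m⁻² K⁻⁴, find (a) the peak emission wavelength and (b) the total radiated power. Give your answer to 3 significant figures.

λ_max ≈ 54.1 μm; P ≈ 2.14×10¹² W

(a) λ_max = b/T = 2.898×10⁻³/53.60 = 5.407×10⁻⁵ m = 54.1 μm.
Surface area A = 4πR² = 4π(6.03×10⁵ m)² = 4.56925×10¹² m².
(b) P = σAT⁴ = 5.670×10⁻⁸×4.56925×10¹²×(53.60)⁴ = 2.14×10¹² W.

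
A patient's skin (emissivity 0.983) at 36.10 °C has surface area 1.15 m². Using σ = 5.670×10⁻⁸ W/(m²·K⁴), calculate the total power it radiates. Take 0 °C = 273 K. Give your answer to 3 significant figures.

P ≈ 585 W

T = 36.10 °C + 273 = 309.10 K.
Area A = 1.15 m².
P = εσAT⁴ = 0.983 × 5.670×10⁻⁸ × 1.15 × (309.10)⁴ = 585 W.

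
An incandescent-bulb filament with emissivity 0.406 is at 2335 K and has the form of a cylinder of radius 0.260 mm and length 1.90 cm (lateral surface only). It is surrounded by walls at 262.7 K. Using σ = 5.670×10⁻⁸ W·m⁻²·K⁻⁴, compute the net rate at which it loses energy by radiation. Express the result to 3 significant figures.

Net loss ≈ 21.2 W

Lateral area A = 2πrL = 2π×2.60×10⁻⁴×0.0190 = 3.10389×10⁻⁵ m².
Net radiated power P_net = εσA(T⁴ − T₀⁴) = 0.406×5.670×10⁻⁸×3.10389×10⁻⁵×(2335⁴ − 262.7⁴).
T⁴ − T₀⁴ = 2.97268×10¹³ − 4.76256×10⁹ = 2.97220×10¹³ K⁴, so P_net = 21.2 W.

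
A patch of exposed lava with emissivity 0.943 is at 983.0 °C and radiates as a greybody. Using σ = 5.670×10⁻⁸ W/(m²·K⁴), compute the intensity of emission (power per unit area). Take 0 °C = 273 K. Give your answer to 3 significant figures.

T = 983.0 °C + 273 = 1256.0 K.
Stefan–Boltzmann: I = εσT⁴ = 0.943 × 5.670×10⁻⁸ × (1256.0)⁴ = 1.33×10⁵ W/m².

I ≈ 1.33×10⁵ W/m²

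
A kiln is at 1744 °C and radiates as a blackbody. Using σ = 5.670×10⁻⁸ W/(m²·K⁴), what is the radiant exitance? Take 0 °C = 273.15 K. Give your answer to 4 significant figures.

T = 1744 °C + 273.15 = 2017.15 K.
Stefan–Boltzmann: I = σT⁴ = 5.670×10⁻⁸ × (2017.15)⁴ = 9.387×10⁵ W/m².

I ≈ 9.387×10⁵ W/m²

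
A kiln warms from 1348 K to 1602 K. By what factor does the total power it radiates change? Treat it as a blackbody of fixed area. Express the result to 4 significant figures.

P ∝ T⁴, so P₂/P₁ = (T₂/T₁)⁴ = (1602/1348)⁴ = (1.18843)⁴ = 1.995.

P₂/P₁ ≈ 1.995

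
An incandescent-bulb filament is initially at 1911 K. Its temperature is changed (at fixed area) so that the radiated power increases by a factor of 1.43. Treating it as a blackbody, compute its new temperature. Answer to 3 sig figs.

P ∝ T⁴, so T₂/T₁ = (P₂/P₁)^(1/4) = (1.43)^(1/4) = 1.09354.
T₂ = 1911 × 1.09354 = 2.09×10³ K.

T₂ ≈ 2.09×10³ K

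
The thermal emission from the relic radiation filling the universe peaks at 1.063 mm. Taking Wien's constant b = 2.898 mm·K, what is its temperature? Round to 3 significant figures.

Wien's law gives T = b/λ_max = (2.898×10⁻³ m·K)/(1.063×10⁻³ m) = 2.73 K.

T ≈ 2.73 K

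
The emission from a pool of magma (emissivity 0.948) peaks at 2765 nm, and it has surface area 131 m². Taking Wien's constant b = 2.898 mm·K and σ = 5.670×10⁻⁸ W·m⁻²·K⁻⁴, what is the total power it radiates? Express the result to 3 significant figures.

Wien's law: T = b/λ_max = 2.898×10⁻³/2.765×10⁻⁶ = 1048.10 K.
Area A = 131 m².
Then P = εσAT⁴ = 0.948×5.670×10⁻⁸×131×(1048.10)⁴ = 8.50×10⁶ W.

P ≈ 8.50×10⁶ W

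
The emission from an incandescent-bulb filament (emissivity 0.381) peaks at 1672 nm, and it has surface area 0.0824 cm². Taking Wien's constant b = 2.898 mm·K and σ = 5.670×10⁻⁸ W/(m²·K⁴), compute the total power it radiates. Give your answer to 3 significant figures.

P ≈ 1.61 W

Wien's law: T = b/λ_max = 2.898×10⁻³/1.672×10⁻⁶ = 1733.25 K.
Area A = 0.0824 cm² = 8.24×10⁻⁶ m².
Then P = εσAT⁴ = 0.381×5.670×10⁻⁸×8.24×10⁻⁶×(1733.25)⁴ = 1.61 W.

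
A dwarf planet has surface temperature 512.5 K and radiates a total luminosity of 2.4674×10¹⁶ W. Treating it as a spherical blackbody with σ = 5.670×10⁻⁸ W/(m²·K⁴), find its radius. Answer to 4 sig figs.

R ≈ 7.085×10⁵ m

L = 4πR²σT⁴ ⇒ R = √(L/(4πσT⁴)).
σT⁴ = 3911.64 W/m², so R = √(2.4674×10¹⁶/(4π×3911.64)) = 7.085×10⁵ m.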